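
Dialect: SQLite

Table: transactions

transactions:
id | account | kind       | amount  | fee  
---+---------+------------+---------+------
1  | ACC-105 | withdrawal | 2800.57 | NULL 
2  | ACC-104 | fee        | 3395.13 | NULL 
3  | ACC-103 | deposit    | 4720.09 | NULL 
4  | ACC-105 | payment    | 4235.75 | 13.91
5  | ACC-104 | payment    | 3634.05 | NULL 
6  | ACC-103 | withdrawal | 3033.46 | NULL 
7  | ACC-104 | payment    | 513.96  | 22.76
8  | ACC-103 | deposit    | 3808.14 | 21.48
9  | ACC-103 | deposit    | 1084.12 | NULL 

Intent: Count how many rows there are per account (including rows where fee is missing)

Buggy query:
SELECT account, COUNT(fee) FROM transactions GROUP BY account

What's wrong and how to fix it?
Bug: COUNT(fee) skips NULLs, so groups with missing fee are undercounted

Fix: Replace COUNT(fee) with COUNT(*)

Corrected query:
SELECT account, COUNT(*) FROM transactions GROUP BY account

Result:
account | COUNT(*)
--------+---------
ACC-103 | 4       
ACC-104 | 3       
ACC-105 | 2       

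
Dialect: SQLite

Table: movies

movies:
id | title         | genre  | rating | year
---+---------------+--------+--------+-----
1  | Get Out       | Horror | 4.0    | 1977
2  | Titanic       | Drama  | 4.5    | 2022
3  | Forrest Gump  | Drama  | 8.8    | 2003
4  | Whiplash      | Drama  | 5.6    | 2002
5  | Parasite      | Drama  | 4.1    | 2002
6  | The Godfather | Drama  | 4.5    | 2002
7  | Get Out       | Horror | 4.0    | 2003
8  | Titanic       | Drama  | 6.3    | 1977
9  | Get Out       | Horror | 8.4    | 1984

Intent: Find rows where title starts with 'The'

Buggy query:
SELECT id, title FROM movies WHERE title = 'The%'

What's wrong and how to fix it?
Bug: Wildcards only work with LIKE; '=' treats '%' as a literal character

Fix: Use LIKE for wildcard pattern matching

Corrected query:
SELECT id, title FROM movies WHERE title LIKE 'The%'

Result:
id | title        
---+--------------
6  | The Godfather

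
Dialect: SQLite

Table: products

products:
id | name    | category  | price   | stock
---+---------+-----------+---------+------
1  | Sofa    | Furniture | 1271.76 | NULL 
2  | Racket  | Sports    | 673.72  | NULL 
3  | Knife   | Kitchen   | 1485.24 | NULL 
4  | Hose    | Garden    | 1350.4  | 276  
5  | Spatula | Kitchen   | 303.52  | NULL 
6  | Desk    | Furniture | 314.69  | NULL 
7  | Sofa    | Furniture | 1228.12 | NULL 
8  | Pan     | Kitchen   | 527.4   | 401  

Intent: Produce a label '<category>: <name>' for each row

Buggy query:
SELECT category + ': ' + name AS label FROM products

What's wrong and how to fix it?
Bug: '+' is numeric addition; on text columns SQLite converts them to 0 instead of concatenating

Fix: Replace + with || to concatenate text

Corrected query:
SELECT category || ': ' || name AS label FROM products

Result:
label           
----------------
Furniture: Sofa 
Sports: Racket  
Kitchen: Knife  
Garden: Hose    
Kitchen: Spatula
Furniture: Desk 
Furniture: Sofa 
Kitchen: Pan    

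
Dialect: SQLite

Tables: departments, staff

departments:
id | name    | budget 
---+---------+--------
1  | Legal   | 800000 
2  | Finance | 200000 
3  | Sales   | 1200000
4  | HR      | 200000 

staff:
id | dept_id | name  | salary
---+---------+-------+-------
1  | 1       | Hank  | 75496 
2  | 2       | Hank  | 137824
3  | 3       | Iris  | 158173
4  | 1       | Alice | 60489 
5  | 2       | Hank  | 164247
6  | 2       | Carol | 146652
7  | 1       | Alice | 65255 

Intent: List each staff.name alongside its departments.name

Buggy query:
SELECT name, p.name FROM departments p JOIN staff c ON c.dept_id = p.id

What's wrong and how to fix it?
Bug: Both tables have a 'name' column; the unqualified reference is ambiguous

Fix: Prefix ambiguous columns with the table alias

Corrected query:
SELECT c.name, p.name FROM departments p JOIN staff c ON c.dept_id = p.id

Result:
name  | name   
------+--------
Hank  | Legal  
Hank  | Finance
Iris  | Sales  
Alice | Legal  
Hank  | Finance
Carol | Finance
Alice | Legal  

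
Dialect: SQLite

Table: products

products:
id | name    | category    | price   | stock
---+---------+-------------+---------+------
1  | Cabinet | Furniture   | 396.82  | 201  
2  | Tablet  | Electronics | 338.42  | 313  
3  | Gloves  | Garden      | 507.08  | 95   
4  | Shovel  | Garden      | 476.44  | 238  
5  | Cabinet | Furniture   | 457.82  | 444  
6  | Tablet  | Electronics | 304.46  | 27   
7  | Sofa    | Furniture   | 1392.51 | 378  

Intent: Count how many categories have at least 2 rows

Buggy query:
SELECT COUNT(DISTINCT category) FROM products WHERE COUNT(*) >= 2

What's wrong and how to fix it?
Bug: WHERE filters individual rows, not groups, so a group-level COUNT is invalid there

Fix: Group first with HAVING COUNT(*) >= 2, then COUNT the resulting groups

Corrected query:
SELECT COUNT(*) FROM (SELECT category FROM products GROUP BY category HAVING COUNT(*) >= 2)

Result:
COUNT(*)
--------
3       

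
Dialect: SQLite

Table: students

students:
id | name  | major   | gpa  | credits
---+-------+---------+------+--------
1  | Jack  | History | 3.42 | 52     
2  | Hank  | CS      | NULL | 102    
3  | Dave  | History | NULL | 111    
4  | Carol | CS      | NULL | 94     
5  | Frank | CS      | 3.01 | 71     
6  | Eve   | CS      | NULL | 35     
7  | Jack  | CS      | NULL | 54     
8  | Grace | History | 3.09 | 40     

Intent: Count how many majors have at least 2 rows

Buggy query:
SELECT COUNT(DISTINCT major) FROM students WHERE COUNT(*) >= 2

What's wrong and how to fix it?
Bug: COUNT(*) cannot appear in WHERE; the per-group count doesn't exist yet

Fix: Use a subquery that GROUPs and filters with HAVING, then count its rows

Corrected query:
SELECT COUNT(*) FROM (SELECT major FROM students GROUP BY major HAVING COUNT(*) >= 2)

Result:
COUNT(*)
--------
2       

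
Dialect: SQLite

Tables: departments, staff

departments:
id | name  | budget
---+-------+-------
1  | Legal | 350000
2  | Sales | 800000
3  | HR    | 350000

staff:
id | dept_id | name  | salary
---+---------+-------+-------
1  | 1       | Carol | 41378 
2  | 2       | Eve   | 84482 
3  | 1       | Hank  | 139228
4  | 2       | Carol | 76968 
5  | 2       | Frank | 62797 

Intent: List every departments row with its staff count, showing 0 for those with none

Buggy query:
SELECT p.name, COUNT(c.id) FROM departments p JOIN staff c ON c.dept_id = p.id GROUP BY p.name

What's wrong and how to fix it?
Bug: INNER JOIN drops departments rows that have no matching staff rows

Fix: Use LEFT JOIN so parents without children still appear (COUNT(c.id) gives 0)

Corrected query:
SELECT p.name, COUNT(c.id) FROM departments p LEFT JOIN staff c ON c.dept_id = p.id GROUP BY p.name

Result:
name  | COUNT(c.id)
------+------------
HR    | 0          
Legal | 2          
Sales | 3          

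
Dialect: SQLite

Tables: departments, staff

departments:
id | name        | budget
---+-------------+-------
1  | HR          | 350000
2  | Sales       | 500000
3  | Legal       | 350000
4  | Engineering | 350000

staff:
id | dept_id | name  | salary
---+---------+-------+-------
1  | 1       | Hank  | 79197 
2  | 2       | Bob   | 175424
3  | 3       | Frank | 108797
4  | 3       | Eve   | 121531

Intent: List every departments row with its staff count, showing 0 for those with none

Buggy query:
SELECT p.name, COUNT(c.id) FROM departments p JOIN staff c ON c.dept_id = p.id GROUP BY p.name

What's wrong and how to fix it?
Bug: INNER JOIN drops departments rows that have no matching staff rows

Fix: Switch to LEFT JOIN to retain unmatched parent rows

Corrected query:
SELECT p.name, COUNT(c.id) FROM departments p LEFT JOIN staff c ON c.dept_id = p.id GROUP BY p.name

Result:
name        | COUNT(c.id)
------------+------------
Engineering | 0          
HR          | 1          
Legal       | 2          
Sales       | 1          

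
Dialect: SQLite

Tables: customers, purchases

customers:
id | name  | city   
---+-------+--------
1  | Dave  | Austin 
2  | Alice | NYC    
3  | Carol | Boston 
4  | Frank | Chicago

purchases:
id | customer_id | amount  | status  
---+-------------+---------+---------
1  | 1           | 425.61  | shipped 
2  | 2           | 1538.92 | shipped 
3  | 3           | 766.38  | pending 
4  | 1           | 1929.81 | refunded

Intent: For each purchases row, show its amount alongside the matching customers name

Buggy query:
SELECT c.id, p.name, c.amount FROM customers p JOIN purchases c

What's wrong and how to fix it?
Bug: Missing join condition: each purchases row is matched to all customers rows instead of just its own

Fix: Specify the join condition linking the foreign key to the parent id

Corrected query:
SELECT c.id, p.name, c.amount FROM customers p JOIN purchases c ON c.customer_id = p.id

Result:
id | name  | amount 
---+-------+--------
1  | Dave  | 425.61 
2  | Alice | 1538.92
3  | Carol | 766.38 
4  | Dave  | 1929.81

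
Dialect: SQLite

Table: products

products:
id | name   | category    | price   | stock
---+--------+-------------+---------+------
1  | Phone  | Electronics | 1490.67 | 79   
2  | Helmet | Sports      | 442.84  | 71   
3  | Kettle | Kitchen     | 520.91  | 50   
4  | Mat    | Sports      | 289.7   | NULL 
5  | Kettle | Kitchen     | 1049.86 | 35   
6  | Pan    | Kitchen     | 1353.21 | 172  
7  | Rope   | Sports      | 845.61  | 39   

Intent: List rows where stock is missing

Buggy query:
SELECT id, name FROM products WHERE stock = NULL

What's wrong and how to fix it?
Bug: Comparing to NULL with '=' never matches; NULL = NULL is unknown, not true

Fix: Use IS NULL to test for NULL

Corrected query:
SELECT id, name FROM products WHERE stock IS NULL

Result:
id | name
---+-----
4  | Mat 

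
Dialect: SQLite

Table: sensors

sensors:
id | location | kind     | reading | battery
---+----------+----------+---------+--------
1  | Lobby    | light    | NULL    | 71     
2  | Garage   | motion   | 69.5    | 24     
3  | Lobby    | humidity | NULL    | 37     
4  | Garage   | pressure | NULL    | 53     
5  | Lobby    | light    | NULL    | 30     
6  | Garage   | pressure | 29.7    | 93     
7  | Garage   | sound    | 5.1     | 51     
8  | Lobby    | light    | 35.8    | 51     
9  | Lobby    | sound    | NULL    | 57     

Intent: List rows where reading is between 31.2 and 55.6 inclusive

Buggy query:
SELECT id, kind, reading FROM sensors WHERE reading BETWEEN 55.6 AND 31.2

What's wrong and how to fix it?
Bug: The bounds are reversed; BETWEEN a AND b requires a <= b to match anything

Fix: Swap the bounds so the smaller value comes first

Corrected query:
SELECT id, kind, reading FROM sensors WHERE reading BETWEEN 31.2 AND 55.6

Result:
id | kind  | reading
---+-------+--------
8  | light | 35.8   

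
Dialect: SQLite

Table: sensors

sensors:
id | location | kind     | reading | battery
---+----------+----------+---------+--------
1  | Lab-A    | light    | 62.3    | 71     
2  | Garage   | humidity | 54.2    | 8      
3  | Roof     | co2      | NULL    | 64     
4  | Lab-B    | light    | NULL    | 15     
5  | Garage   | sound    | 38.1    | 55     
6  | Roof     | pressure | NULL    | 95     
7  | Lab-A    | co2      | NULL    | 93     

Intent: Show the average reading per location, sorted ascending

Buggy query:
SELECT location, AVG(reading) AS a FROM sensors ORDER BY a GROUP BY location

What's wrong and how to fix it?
Bug: ORDER BY appears before GROUP BY; SQL clause order requires GROUP BY first

Fix: Reorder: SELECT … FROM … GROUP BY … ORDER BY …

Corrected query:
SELECT location, AVG(reading) AS a FROM sensors GROUP BY location ORDER BY a

Result:
location | a    
---------+------
Lab-B    | NULL 
Roof     | NULL 
Garage   | 46.15
Lab-A    | 62.3 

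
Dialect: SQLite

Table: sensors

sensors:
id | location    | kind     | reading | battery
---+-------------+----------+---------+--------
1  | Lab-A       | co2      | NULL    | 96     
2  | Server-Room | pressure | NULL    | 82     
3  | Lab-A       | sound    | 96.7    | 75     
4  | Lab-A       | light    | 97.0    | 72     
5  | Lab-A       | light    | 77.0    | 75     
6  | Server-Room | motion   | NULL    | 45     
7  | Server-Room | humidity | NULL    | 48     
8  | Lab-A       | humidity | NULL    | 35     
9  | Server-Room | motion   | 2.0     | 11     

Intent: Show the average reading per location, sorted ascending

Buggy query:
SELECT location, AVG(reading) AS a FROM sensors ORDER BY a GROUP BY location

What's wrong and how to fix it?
Bug: ORDER BY appears before GROUP BY; SQL clause order requires GROUP BY first

Fix: Reorder: SELECT … FROM … GROUP BY … ORDER BY …

Corrected query:
SELECT location, AVG(reading) AS a FROM sensors GROUP BY location ORDER BY a

Result:
location    | a        
------------+----------
Server-Room | 2        
Lab-A       | 90.233333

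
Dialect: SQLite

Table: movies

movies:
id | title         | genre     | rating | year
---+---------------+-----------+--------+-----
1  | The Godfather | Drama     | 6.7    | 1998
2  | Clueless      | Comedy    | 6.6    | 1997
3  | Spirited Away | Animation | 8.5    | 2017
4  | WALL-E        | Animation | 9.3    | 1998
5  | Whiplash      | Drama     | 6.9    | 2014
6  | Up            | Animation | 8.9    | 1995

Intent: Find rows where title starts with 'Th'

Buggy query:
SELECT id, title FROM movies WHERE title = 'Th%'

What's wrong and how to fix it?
Bug: '=' compares the literal string including the % character; pattern matching needs LIKE

Fix: Replace '=' with LIKE so 'Th%' is treated as a pattern

Corrected query:
SELECT id, title FROM movies WHERE title LIKE 'Th%'

Result:
id | title        
---+--------------
1  | The Godfather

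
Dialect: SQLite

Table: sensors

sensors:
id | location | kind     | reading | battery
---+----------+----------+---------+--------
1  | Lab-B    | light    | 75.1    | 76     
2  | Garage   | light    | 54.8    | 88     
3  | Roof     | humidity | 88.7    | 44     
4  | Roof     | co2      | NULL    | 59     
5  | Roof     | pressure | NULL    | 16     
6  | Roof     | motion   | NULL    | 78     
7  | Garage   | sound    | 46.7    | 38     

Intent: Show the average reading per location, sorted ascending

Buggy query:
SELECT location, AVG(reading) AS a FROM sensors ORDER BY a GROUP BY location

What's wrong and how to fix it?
Bug: GROUP BY must precede ORDER BY

Fix: Reorder: SELECT … FROM … GROUP BY … ORDER BY …

Corrected query:
SELECT location, AVG(reading) AS a FROM sensors GROUP BY location ORDER BY a

Result:
location | a    
---------+------
Garage   | 50.75
Lab-B    | 75.1 
Roof     | 88.7 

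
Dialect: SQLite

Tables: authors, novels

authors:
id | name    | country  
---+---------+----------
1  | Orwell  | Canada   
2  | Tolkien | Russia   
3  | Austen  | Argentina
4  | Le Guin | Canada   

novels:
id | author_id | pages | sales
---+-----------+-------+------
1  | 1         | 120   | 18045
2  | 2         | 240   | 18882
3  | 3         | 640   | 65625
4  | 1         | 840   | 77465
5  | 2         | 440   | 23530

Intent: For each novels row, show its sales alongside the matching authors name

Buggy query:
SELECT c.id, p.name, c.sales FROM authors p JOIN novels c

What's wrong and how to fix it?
Bug: Missing join condition: each novels row is matched to all authors rows instead of just its own

Fix: Specify the join condition linking the foreign key to the parent id

Corrected query:
SELECT c.id, p.name, c.sales FROM authors p JOIN novels c ON c.author_id = p.id

Result:
id | name    | sales
---+---------+------
1  | Orwell  | 18045
2  | Tolkien | 18882
3  | Austen  | 65625
4  | Orwell  | 77465
5  | Tolkien | 23530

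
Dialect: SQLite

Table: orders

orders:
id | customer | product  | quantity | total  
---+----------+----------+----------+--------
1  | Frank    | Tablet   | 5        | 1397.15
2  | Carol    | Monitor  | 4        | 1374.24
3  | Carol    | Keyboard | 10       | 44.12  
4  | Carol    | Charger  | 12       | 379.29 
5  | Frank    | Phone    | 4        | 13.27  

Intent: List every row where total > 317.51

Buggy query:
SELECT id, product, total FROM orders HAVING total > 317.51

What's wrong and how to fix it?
Bug: HAVING filters the output of aggregation, but this query has no GROUP BY and no aggregate functions, so SQLite rejects it (HAVING clause on a non-aggregate query); the condition here is per row

Fix: Replace HAVING with WHERE since the condition applies to individual rows

Corrected query:
SELECT id, product, total FROM orders WHERE total > 317.51

Result:
id | product | total  
---+---------+--------
1  | Tablet  | 1397.15
2  | Monitor | 1374.24
4  | Charger | 379.29 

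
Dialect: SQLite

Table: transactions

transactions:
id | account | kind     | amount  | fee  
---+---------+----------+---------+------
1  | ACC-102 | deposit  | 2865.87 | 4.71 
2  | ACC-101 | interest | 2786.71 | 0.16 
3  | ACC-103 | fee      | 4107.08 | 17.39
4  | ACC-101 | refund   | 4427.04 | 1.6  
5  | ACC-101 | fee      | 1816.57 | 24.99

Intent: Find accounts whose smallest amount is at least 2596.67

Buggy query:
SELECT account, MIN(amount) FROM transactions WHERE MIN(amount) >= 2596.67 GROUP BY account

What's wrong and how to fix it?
Bug: Aggregates like MIN are computed per group after WHERE runs

Fix: Use HAVING for the per-group MIN condition

Corrected query:
SELECT account, MIN(amount) FROM transactions GROUP BY account HAVING MIN(amount) >= 2596.67

Result:
account | MIN(amount)
--------+------------
ACC-102 | 2865.87    
ACC-103 | 4107.08    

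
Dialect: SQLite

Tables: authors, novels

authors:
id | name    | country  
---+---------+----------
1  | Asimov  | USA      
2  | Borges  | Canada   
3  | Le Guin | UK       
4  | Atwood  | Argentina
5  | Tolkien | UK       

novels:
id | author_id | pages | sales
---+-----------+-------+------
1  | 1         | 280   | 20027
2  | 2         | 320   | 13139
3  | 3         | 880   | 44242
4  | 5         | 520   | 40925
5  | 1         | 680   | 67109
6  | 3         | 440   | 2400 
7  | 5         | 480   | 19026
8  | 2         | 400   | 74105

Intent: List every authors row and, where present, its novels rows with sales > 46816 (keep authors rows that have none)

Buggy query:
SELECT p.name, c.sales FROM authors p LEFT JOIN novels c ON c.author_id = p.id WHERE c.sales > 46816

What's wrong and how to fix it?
Bug: Filtering c.sales in WHERE discards the NULL rows produced by LEFT JOIN, turning it into an inner join

Fix: Move the right-table condition into the ON clause so unmatched parents are kept

Corrected query:
SELECT p.name, c.sales FROM authors p LEFT JOIN novels c ON c.author_id = p.id AND c.sales > 46816

Result:
name    | sales
--------+------
Asimov  | 67109
Borges  | 74105
Le Guin | NULL 
Atwood  | NULL 
Tolkien | NULL 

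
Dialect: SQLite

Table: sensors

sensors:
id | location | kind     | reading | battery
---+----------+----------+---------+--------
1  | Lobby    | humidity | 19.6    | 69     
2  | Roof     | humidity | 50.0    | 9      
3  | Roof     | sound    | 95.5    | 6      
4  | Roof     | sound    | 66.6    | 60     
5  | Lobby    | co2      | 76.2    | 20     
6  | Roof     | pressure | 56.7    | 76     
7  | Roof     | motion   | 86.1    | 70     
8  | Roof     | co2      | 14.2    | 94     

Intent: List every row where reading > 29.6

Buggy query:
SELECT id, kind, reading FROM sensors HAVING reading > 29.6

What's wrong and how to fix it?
Bug: This is a non-aggregate query (no GROUP BY, no aggregates), so in SQLite the HAVING clause is invalid here; a row-level condition belongs in WHERE

Fix: Use WHERE for row-level filtering

Corrected query:
SELECT id, kind, reading FROM sensors WHERE reading > 29.6

Result:
id | kind     | reading
---+----------+--------
2  | humidity | 50     
3  | sound    | 95.5   
4  | sound    | 66.6   
5  | co2      | 76.2   
6  | pressure | 56.7   
7  | motion   | 86.1   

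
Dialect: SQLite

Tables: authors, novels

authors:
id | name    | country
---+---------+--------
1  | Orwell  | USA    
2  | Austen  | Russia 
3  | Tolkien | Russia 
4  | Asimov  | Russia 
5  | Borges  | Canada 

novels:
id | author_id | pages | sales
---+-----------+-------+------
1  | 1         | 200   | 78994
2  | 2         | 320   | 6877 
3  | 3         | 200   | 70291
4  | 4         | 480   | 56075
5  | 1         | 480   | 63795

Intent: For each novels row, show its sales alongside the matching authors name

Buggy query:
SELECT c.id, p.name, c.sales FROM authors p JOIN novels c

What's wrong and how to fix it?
Bug: JOIN with no ON clause produces a cartesian product; every novels row pairs with every authors row

Fix: Add ON c.author_id = p.id to the JOIN

Corrected query:
SELECT c.id, p.name, c.sales FROM authors p JOIN novels c ON c.author_id = p.id

Result:
id | name    | sales
---+---------+------
1  | Orwell  | 78994
2  | Austen  | 6877 
3  | Tolkien | 70291
4  | Asimov  | 56075
5  | Orwell  | 63795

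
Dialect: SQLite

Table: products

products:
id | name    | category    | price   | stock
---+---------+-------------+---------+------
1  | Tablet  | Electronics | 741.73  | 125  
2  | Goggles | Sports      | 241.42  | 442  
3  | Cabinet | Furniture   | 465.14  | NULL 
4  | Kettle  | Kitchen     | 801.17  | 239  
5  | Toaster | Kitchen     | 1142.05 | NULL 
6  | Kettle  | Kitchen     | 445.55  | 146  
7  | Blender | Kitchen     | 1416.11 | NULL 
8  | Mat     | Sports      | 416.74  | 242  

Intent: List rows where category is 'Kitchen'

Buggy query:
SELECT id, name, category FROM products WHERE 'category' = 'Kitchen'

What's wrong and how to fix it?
Bug: Single quotes denote string literals in SQL; the column name is being compared as a constant string

Fix: Remove the quotes around the column name (or use double quotes for an identifier)

Corrected query:
SELECT id, name, category FROM products WHERE category = 'Kitchen'

Result:
id | name    | category
---+---------+---------
4  | Kettle  | Kitchen 
5  | Toaster | Kitchen 
6  | Kettle  | Kitchen 
7  | Blender | Kitchen 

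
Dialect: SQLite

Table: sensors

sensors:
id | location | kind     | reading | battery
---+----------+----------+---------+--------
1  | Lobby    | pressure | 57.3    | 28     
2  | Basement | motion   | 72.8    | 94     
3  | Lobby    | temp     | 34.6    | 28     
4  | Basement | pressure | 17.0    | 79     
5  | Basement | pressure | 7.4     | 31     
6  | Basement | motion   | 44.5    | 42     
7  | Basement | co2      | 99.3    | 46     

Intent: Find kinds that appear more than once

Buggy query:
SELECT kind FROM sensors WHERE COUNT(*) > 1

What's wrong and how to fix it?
Bug: COUNT(*) is an aggregate and cannot be used in WHERE

Fix: GROUP BY kind, then filter groups with HAVING COUNT(*) > 1

Corrected query:
SELECT kind FROM sensors GROUP BY kind HAVING COUNT(*) > 1

Result:
kind    
--------
motion  
pressure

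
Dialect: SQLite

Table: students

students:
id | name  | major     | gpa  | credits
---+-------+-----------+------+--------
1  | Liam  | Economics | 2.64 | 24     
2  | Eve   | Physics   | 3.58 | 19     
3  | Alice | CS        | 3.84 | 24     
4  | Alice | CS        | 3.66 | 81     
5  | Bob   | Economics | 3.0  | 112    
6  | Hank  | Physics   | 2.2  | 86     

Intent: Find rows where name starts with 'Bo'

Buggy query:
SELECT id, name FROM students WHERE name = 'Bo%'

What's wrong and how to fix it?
Bug: '=' compares the literal string including the % character; pattern matching needs LIKE

Fix: Replace '=' with LIKE so 'Bo%' is treated as a pattern

Corrected query:
SELECT id, name FROM students WHERE name LIKE 'Bo%'

Result:
id | name
---+-----
5  | Bob 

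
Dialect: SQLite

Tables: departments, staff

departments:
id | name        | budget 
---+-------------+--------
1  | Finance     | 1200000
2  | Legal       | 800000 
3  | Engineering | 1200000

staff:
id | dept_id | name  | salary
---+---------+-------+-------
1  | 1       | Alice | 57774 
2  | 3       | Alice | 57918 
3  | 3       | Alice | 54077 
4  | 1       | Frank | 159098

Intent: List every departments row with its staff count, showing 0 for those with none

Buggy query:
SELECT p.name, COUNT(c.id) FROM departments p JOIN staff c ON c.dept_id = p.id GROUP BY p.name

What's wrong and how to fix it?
Bug: An inner join excludes parents with zero children

Fix: Switch to LEFT JOIN to retain unmatched parent rows

Corrected query:
SELECT p.name, COUNT(c.id) FROM departments p LEFT JOIN staff c ON c.dept_id = p.id GROUP BY p.name

Result:
name        | COUNT(c.id)
------------+------------
Engineering | 2          
Finance     | 2          
Legal       | 0          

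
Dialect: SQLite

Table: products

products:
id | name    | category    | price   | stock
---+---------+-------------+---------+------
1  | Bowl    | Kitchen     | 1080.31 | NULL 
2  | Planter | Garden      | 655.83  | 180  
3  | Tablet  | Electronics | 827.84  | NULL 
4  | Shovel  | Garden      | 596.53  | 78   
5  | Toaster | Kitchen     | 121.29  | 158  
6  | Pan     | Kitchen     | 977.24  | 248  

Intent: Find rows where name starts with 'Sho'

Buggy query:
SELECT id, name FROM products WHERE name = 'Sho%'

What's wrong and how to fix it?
Bug: '=' compares the literal string including the % character; pattern matching needs LIKE

Fix: Use LIKE for wildcard pattern matching

Corrected query:
SELECT id, name FROM products WHERE name LIKE 'Sho%'

Result:
id | name  
---+-------
4  | Shovel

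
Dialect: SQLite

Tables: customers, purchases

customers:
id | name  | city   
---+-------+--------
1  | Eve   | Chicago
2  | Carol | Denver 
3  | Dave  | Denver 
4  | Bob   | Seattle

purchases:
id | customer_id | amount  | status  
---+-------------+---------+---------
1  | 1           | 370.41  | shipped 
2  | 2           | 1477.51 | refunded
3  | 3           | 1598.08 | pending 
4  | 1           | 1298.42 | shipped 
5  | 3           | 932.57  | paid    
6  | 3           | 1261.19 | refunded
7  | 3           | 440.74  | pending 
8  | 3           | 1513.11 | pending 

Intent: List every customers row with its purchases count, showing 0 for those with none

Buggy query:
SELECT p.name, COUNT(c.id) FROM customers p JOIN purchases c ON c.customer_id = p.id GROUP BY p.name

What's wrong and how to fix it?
Bug: An inner join excludes parents with zero children

Fix: Switch to LEFT JOIN to retain unmatched parent rows

Corrected query:
SELECT p.name, COUNT(c.id) FROM customers p LEFT JOIN purchases c ON c.customer_id = p.id GROUP BY p.name

Result:
name  | COUNT(c.id)
------+------------
Bob   | 0          
Carol | 1          
Dave  | 5          
Eve   | 2          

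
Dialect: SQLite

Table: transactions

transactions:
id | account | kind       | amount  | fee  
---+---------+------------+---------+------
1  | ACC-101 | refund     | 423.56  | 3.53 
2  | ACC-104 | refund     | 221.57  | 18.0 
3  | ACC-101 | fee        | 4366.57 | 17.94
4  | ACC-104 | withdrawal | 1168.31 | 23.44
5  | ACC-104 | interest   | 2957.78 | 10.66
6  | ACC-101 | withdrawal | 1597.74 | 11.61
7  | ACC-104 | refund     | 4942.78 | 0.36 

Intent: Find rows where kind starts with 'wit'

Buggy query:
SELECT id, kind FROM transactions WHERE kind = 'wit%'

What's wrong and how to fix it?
Bug: '=' compares the literal string including the % character; pattern matching needs LIKE

Fix: Use LIKE for wildcard pattern matching

Corrected query:
SELECT id, kind FROM transactions WHERE kind LIKE 'wit%'

Result:
id | kind      
---+-----------
4  | withdrawal
6  | withdrawal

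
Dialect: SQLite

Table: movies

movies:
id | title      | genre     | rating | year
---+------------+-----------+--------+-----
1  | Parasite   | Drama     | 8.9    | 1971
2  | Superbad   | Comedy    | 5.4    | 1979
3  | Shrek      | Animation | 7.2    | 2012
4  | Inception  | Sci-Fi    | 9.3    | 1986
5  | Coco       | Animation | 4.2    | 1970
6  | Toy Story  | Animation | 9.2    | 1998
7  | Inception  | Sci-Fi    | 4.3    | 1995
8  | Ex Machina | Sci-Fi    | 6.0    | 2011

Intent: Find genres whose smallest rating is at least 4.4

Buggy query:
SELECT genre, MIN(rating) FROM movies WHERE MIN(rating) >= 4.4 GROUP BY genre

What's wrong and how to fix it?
Bug: MIN() in WHERE is a misuse of aggregate

Fix: Use HAVING for the per-group MIN condition

Corrected query:
SELECT genre, MIN(rating) FROM movies GROUP BY genre HAVING MIN(rating) >= 4.4

Result:
genre  | MIN(rating)
-------+------------
Comedy | 5.4        
Drama  | 8.9        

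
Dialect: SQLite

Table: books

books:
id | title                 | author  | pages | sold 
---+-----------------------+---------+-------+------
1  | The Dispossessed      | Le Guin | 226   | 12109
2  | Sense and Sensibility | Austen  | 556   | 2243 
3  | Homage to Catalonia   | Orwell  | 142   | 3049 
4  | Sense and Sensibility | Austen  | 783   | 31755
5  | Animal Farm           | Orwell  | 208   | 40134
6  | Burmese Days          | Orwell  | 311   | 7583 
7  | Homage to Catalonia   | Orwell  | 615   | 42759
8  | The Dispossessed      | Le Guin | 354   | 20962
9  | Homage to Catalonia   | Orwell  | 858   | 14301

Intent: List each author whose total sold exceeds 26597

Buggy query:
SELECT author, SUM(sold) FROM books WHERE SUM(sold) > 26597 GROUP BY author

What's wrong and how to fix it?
Bug: Aggregate functions cannot appear in a WHERE clause

Fix: Move the aggregate condition to a HAVING clause

Corrected query:
SELECT author, SUM(sold) FROM books GROUP BY author HAVING SUM(sold) > 26597

Result:
author  | SUM(sold)
--------+----------
Austen  | 33998    
Le Guin | 33071    
Orwell  | 107826   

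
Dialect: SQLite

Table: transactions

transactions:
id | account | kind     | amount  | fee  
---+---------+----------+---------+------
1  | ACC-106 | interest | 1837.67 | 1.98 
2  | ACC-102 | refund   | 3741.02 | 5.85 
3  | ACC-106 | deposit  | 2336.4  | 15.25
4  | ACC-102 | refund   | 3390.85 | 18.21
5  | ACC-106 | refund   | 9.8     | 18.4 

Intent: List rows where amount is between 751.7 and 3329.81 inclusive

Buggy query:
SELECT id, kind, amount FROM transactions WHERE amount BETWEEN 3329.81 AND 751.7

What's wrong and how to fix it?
Bug: BETWEEN expects the lower bound first; with 3329.81 AND 751.7 the range is empty

Fix: Write BETWEEN 751.7 AND 3329.81

Corrected query:
SELECT id, kind, amount FROM transactions WHERE amount BETWEEN 751.7 AND 3329.81

Result:
id | kind     | amount 
---+----------+--------
1  | interest | 1837.67
3  | deposit  | 2336.4 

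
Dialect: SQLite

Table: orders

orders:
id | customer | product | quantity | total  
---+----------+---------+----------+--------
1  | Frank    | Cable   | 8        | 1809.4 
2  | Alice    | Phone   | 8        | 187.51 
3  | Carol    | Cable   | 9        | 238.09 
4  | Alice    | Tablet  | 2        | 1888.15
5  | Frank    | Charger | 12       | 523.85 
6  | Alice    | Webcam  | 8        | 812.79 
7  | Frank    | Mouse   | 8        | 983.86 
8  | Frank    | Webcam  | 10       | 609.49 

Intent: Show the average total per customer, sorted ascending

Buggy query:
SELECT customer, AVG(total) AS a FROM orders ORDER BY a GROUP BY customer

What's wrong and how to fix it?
Bug: GROUP BY must precede ORDER BY

Fix: Move ORDER BY to the end, after GROUP BY

Corrected query:
SELECT customer, AVG(total) AS a FROM orders GROUP BY customer ORDER BY a

Result:
customer | a         
---------+-----------
Carol    | 238.09    
Alice    | 962.816667
Frank    | 981.65    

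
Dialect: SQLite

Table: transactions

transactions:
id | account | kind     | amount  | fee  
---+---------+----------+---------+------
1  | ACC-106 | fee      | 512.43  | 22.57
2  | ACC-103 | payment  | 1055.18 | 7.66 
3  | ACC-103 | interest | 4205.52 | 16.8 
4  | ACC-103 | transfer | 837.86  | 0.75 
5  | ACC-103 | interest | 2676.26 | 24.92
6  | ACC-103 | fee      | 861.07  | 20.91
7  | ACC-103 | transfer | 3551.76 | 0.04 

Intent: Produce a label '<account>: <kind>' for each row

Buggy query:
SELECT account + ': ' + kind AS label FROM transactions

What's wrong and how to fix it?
Bug: SQLite uses || for string concatenation; + coerces text to numbers (yielding 0)

Fix: Use the || operator for string concatenation

Corrected query:
SELECT account || ': ' || kind AS label FROM transactions

Result:
label            
-----------------
ACC-106: fee     
ACC-103: payment 
ACC-103: interest
ACC-103: transfer
ACC-103: interest
ACC-103: fee     
ACC-103: transfer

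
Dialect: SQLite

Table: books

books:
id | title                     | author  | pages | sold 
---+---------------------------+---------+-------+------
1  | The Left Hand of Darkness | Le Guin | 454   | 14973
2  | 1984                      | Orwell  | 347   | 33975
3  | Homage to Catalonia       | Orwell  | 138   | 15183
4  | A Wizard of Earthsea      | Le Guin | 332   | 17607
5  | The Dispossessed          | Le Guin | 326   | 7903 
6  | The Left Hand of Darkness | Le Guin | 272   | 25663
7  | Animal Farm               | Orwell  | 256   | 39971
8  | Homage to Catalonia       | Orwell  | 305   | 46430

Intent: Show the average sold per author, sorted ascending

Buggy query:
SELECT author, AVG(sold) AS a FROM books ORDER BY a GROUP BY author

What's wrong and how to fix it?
Bug: GROUP BY must precede ORDER BY

Fix: Reorder: SELECT … FROM … GROUP BY … ORDER BY …

Corrected query:
SELECT author, AVG(sold) AS a FROM books GROUP BY author ORDER BY a

Result:
author  | a       
--------+---------
Le Guin | 16536.5 
Orwell  | 33889.75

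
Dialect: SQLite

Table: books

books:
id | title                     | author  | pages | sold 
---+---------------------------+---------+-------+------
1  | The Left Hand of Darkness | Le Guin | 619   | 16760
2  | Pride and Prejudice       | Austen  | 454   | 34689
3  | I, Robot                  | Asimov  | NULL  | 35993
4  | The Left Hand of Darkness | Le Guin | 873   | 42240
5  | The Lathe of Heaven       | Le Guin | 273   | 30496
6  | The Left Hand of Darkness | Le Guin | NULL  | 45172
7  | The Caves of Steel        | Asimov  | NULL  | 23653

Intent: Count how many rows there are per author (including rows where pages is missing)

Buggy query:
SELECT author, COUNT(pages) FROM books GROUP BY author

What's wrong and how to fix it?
Bug: COUNT(column) counts non-NULL values only; rows with NULL pages aren't counted

Fix: Replace COUNT(pages) with COUNT(*)

Corrected query:
SELECT author, COUNT(*) FROM books GROUP BY author

Result:
author  | COUNT(*)
--------+---------
Asimov  | 2       
Austen  | 1       
Le Guin | 4       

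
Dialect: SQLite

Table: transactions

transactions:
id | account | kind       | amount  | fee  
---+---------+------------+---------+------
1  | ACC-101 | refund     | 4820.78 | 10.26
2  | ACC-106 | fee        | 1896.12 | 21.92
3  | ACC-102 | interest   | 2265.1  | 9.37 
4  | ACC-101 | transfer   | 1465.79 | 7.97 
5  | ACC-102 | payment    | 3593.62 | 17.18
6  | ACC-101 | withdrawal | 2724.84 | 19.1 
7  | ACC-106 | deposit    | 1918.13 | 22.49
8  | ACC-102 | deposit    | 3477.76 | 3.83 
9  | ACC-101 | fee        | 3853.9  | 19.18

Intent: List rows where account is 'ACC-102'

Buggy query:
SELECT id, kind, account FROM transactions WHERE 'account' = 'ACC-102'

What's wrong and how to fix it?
Bug: Single quotes denote string literals in SQL; the column name is being compared as a constant string

Fix: Reference the column as account without single quotes

Corrected query:
SELECT id, kind, account FROM transactions WHERE account = 'ACC-102'

Result:
id | kind     | account
---+----------+--------
3  | interest | ACC-102
5  | payment  | ACC-102
8  | deposit  | ACC-102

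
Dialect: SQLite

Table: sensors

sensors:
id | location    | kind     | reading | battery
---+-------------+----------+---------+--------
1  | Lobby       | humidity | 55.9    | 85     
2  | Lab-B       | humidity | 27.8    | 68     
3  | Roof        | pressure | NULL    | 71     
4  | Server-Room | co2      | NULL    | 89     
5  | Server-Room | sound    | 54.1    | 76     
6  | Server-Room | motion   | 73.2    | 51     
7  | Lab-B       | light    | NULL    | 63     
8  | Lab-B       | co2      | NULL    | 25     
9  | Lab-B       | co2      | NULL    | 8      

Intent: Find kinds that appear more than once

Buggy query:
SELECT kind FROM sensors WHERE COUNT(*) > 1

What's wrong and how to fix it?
Bug: WHERE can't reference COUNT(*); aggregates are computed after WHERE

Fix: GROUP BY kind, then filter groups with HAVING COUNT(*) > 1

Corrected query:
SELECT kind FROM sensors GROUP BY kind HAVING COUNT(*) > 1

Result:
kind    
--------
co2     
humidity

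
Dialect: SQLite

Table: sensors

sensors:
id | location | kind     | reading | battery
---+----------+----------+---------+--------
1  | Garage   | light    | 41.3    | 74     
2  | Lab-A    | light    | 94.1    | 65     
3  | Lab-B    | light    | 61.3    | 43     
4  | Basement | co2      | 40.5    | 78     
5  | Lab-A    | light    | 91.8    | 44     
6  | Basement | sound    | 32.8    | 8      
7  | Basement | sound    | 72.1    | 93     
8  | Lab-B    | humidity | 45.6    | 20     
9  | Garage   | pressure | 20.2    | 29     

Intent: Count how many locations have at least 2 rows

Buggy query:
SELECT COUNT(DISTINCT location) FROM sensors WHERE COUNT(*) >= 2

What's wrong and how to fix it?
Bug: COUNT(*) cannot appear in WHERE; the per-group count doesn't exist yet

Fix: Use a subquery that GROUPs and filters with HAVING, then count its rows

Corrected query:
SELECT COUNT(*) FROM (SELECT location FROM sensors GROUP BY location HAVING COUNT(*) >= 2)

Result:
COUNT(*)
--------
4       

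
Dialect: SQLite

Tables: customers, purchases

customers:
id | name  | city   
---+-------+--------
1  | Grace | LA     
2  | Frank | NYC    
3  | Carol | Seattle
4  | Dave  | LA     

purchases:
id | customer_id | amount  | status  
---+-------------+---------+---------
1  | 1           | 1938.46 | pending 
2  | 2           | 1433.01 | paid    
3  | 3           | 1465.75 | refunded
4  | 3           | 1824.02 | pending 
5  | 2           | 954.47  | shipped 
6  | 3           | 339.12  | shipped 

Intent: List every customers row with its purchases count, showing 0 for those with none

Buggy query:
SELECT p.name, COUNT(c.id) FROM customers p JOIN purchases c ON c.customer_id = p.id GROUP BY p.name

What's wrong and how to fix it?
Bug: An inner join excludes parents with zero children

Fix: Use LEFT JOIN so parents without children still appear (COUNT(c.id) gives 0)

Corrected query:
SELECT p.name, COUNT(c.id) FROM customers p LEFT JOIN purchases c ON c.customer_id = p.id GROUP BY p.name

Result:
name  | COUNT(c.id)
------+------------
Carol | 3          
Dave  | 0          
Frank | 2          
Grace | 1          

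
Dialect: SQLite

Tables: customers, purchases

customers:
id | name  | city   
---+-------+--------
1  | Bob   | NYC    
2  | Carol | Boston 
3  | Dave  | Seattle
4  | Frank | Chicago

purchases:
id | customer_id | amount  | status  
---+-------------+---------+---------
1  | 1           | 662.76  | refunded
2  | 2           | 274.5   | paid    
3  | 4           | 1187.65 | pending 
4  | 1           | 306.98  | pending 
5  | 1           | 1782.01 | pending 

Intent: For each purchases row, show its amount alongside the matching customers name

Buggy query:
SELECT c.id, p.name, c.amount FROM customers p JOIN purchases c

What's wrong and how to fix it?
Bug: JOIN with no ON clause produces a cartesian product; every purchases row pairs with every customers row

Fix: Add ON c.customer_id = p.id to the JOIN

Corrected query:
SELECT c.id, p.name, c.amount FROM customers p JOIN purchases c ON c.customer_id = p.id

Result:
id | name  | amount 
---+-------+--------
1  | Bob   | 662.76 
2  | Carol | 274.5  
3  | Frank | 1187.65
4  | Bob   | 306.98 
5  | Bob   | 1782.01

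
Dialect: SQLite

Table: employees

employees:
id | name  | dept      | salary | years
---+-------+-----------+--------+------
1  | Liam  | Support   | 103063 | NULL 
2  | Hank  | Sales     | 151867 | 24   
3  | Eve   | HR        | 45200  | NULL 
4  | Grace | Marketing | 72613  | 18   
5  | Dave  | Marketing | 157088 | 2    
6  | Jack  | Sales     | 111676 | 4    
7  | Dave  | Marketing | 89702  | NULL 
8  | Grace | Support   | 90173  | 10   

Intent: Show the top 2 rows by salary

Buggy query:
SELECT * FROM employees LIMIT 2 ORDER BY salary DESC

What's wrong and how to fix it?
Bug: LIMIT must come after ORDER BY

Fix: Swap the clauses: ORDER BY first, then LIMIT

Corrected query:
SELECT * FROM employees ORDER BY salary DESC LIMIT 2

Result:
id | name | dept      | salary | years
---+------+-----------+--------+------
5  | Dave | Marketing | 157088 | 2    
2  | Hank | Sales     | 151867 | 24   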